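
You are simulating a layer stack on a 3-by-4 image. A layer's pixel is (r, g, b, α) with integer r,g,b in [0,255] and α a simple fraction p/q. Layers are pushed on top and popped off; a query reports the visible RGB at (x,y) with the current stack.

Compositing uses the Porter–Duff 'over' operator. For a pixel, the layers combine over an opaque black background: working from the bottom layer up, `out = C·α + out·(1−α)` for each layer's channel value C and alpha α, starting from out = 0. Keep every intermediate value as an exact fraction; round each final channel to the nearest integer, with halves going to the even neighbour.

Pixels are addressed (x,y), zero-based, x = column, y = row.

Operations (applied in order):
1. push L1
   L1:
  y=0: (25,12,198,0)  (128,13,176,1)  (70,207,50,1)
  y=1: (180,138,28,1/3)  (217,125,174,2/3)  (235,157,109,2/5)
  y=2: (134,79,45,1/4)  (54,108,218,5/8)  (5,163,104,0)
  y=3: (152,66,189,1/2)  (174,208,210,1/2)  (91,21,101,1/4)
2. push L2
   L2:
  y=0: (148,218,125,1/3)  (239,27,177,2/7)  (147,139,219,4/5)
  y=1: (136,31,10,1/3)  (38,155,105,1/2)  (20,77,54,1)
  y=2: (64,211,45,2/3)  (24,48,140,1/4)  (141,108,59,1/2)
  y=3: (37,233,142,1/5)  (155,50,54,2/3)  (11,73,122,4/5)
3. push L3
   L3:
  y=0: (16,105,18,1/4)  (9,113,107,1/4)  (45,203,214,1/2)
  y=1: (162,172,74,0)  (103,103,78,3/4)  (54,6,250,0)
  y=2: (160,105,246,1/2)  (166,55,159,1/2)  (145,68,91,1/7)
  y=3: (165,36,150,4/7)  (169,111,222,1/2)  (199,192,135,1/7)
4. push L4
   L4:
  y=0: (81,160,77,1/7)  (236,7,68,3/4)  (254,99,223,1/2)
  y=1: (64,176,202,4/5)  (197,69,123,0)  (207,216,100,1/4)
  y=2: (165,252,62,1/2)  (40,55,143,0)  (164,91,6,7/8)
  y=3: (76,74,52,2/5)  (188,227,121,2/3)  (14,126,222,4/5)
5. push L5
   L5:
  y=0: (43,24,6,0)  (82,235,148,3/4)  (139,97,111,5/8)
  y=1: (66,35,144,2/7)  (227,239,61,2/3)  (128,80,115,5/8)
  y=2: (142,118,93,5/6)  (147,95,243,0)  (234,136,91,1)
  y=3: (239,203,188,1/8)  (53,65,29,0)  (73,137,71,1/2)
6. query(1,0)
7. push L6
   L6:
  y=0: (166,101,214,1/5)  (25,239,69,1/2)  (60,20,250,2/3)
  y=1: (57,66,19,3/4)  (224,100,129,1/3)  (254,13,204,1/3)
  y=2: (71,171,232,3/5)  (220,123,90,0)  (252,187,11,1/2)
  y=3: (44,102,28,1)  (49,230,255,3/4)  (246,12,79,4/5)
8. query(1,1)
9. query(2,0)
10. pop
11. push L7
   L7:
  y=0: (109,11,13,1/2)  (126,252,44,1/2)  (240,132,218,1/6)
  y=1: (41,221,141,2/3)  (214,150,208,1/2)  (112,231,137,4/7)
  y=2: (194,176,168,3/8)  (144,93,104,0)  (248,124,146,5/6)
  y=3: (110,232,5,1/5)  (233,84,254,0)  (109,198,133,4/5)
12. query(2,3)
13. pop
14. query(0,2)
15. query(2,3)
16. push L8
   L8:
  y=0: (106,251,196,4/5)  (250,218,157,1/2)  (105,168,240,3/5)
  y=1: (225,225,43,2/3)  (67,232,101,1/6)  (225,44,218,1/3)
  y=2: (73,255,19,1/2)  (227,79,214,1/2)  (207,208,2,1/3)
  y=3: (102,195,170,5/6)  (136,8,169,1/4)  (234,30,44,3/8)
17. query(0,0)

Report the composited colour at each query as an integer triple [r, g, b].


query (1,0) [L1,L2,L3,L4,L5] — begin 0,0,0
after L1 α=1: [128, 13, 176]
after L2 α=2/7: [1118/7, 17, 1234/7]
after L3 α=1/4: [3417/28, 41, 4451/28]
after L4 α=3/4: [23241/112, 31/2, 10163/112]
after L5 α=3/4: [50793/448, 1441/8, 59891/448]
rounded: [113, 180, 134]

query (1,1) [L1,L2,L3,L4,L5,L6] — begin 0,0,0
after L1 α=2/3: [434/3, 250/3, 116]
after L2 α=1/2: [274/3, 715/6, 221/2]
after L3 α=3/4: [1201/12, 2569/24, 689/8]
after L4 α=0: [1201/12, 2569/24, 689/8]
after L5 α=2/3: [6649/36, 14041/72, 555/8]
after L6 α=1/3: [10681/54, 17641/108, 357/4]
→ [198, 163, 89]

at x=2,y=0 over L1,L2,L3,L4,L5,L6:
after L1 α=1: [70, 207, 50]
after L2 α=4/5: [658/5, 763/5, 926/5]
after L3 α=1/2: [883/10, 889/5, 998/5]
after L4 α=1/2: [3423/20, 692/5, 2113/10]
after L5 α=5/8: [24169/160, 4501/40, 11889/80]
after L6 α=2/3: [43369/480, 6101/120, 51889/240]
rounded: [90, 51, 216]

(2,3) stack=L1,L2,L3,L4,L5,L7; from [0,0,0]:
after L1 α=1/4: [91/4, 21/4, 101/4]
after L2 α=4/5: [267/20, 1189/20, 2053/20]
after L3 α=1/7: [2791/70, 5487/70, 7509/70]
after L4 α=4/5: [6711/350, 40767/350, 69669/350]
after L5 α=1/2: [32261/700, 88717/700, 94519/700]
after L7 α=4/5: [337461/3500, 643117/3500, 466919/3500]
= [96, 184, 133]

query (0,2) [L1,L2,L3,L4,L5] — begin 0,0,0
after L1 α=1/4: [67/2, 79/4, 45/4]
after L2 α=2/3: [323/6, 589/4, 135/4]
after L3 α=1/2: [1283/12, 1009/8, 1119/8]
after L4 α=1/2: [3263/24, 3025/16, 1615/16]
after L5 α=5/6: [20303/144, 4155/32, 9055/96]
= [141, 130, 94]

(2,3) stack=L1,L2,L3,L4,L5; from [0,0,0]:
L1 α=1/4: [91/4, 21/4, 101/4]
L2 α=4/5: [267/20, 1189/20, 2053/20]
L3 α=1/7: [2791/70, 5487/70, 7509/70]
L4 α=4/5: [6711/350, 40767/350, 69669/350]
L5 α=1/2: [32261/700, 88717/700, 94519/700]
= [46, 127, 135]

(0,0) stack=L1,L2,L3,L4,L5,L8; from [0,0,0]:
+L1 (α=0) → [0, 0, 0]
+L2 (α=1/3) → [148/3, 218/3, 125/3]
+L3 (α=1/4) → [41, 323/4, 143/4]
+L4 (α=1/7) → [327/7, 1289/14, 583/14]
+L5 (α=0) → [327/7, 1289/14, 583/14]
+L8 (α=4/5) → [659/7, 3069/14, 11559/70]
= [94, 219, 165]


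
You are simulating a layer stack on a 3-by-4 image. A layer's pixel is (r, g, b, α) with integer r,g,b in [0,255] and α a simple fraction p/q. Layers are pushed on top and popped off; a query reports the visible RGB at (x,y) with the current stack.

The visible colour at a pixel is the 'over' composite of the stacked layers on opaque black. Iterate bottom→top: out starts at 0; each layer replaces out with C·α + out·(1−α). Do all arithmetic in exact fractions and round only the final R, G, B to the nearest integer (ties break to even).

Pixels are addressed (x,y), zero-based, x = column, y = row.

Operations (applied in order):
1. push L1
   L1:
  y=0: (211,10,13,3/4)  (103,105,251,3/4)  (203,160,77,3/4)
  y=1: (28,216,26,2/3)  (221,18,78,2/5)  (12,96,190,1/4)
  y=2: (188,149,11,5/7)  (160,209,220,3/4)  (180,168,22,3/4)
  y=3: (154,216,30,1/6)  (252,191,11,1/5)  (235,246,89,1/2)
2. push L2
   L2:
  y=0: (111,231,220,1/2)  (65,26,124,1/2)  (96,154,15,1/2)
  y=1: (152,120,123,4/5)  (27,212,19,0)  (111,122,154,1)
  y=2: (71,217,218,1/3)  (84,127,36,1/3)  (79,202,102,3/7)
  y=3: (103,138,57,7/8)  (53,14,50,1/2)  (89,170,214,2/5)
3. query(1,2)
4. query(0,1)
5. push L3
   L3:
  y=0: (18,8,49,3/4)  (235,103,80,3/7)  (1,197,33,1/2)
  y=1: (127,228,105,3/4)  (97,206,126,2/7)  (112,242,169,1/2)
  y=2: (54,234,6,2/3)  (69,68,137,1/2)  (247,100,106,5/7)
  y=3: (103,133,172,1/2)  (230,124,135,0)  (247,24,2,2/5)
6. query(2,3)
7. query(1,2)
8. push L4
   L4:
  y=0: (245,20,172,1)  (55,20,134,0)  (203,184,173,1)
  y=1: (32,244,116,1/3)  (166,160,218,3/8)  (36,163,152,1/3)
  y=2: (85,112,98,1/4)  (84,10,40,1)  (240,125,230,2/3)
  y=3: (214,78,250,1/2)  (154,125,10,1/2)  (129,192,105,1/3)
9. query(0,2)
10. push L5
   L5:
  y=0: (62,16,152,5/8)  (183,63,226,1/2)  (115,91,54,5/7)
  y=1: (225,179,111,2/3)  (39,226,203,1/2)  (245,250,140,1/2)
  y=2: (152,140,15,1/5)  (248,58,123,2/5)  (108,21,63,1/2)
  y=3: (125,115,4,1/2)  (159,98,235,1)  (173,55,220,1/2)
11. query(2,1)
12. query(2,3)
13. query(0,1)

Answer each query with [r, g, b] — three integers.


(1,2) stack=L1,L2; from [0,0,0]:
+L1 (α=3/4) → [120, 627/4, 165]
+L2 (α=1/3) → [108, 881/6, 122]
rounded: [108, 147, 122]

query (0,1) [L1,L2] — begin 0,0,0
+L1 (α=2/3) → [56/3, 144, 52/3]
+L2 (α=4/5) → [376/3, 624/5, 1528/15]
rounded: [125, 125, 102]

(2,3) stack=L1,L2,L3; from [0,0,0]:
after L1 α=1/2: [235/2, 123, 89/2]
after L2 α=2/5: [1061/10, 709/5, 1123/10]
after L3 α=2/5: [8123/50, 2367/25, 3409/50]
= [162, 95, 68]

query (1,2) [L1,L2,L3] — begin 0,0,0
L1 α=3/4: [120, 627/4, 165]
L2 α=1/3: [108, 881/6, 122]
L3 α=1/2: [177/2, 1289/12, 259/2]
rounded: [88, 107, 130]

query (0,2) [L1,L2,L3,L4] — begin 0,0,0
+L1 (α=5/7) → [940/7, 745/7, 55/7]
+L2 (α=1/3) → [2377/21, 1003/7, 1636/21]
+L3 (α=2/3) → [4645/63, 4279/21, 1888/63]
+L4 (α=1/4) → [3215/42, 5063/28, 1973/42]
→ [77, 181, 47]

(2,1) stack=L1,L2,L3,L4,L5; from [0,0,0]:
L1 α=1/4: [3, 24, 95/2]
L2 α=1: [111, 122, 154]
L3 α=1/2: [223/2, 182, 323/2]
L4 α=1/3: [259/3, 527/3, 475/3]
L5 α=1/2: [497/3, 1277/6, 895/6]
= [166, 213, 149]

(2,3) stack=L1,L2,L3,L4,L5; from [0,0,0]:
L1 α=1/2: [235/2, 123, 89/2]
L2 α=2/5: [1061/10, 709/5, 1123/10]
L3 α=2/5: [8123/50, 2367/25, 3409/50]
L4 α=1/3: [11348/75, 3178/25, 6034/75]
L5 α=1/2: [24323/150, 4553/50, 11267/75]
= [162, 91, 150]

at x=0,y=1 over L1,L2,L3,L4,L5:
+L1 (α=2/3) → [56/3, 144, 52/3]
+L2 (α=4/5) → [376/3, 624/5, 1528/15]
+L3 (α=3/4) → [1519/12, 1011/5, 6253/60]
+L4 (α=1/3) → [1711/18, 3242/15, 9733/90]
+L5 (α=2/3) → [9811/54, 8612/45, 29713/270]
= [182, 191, 110]


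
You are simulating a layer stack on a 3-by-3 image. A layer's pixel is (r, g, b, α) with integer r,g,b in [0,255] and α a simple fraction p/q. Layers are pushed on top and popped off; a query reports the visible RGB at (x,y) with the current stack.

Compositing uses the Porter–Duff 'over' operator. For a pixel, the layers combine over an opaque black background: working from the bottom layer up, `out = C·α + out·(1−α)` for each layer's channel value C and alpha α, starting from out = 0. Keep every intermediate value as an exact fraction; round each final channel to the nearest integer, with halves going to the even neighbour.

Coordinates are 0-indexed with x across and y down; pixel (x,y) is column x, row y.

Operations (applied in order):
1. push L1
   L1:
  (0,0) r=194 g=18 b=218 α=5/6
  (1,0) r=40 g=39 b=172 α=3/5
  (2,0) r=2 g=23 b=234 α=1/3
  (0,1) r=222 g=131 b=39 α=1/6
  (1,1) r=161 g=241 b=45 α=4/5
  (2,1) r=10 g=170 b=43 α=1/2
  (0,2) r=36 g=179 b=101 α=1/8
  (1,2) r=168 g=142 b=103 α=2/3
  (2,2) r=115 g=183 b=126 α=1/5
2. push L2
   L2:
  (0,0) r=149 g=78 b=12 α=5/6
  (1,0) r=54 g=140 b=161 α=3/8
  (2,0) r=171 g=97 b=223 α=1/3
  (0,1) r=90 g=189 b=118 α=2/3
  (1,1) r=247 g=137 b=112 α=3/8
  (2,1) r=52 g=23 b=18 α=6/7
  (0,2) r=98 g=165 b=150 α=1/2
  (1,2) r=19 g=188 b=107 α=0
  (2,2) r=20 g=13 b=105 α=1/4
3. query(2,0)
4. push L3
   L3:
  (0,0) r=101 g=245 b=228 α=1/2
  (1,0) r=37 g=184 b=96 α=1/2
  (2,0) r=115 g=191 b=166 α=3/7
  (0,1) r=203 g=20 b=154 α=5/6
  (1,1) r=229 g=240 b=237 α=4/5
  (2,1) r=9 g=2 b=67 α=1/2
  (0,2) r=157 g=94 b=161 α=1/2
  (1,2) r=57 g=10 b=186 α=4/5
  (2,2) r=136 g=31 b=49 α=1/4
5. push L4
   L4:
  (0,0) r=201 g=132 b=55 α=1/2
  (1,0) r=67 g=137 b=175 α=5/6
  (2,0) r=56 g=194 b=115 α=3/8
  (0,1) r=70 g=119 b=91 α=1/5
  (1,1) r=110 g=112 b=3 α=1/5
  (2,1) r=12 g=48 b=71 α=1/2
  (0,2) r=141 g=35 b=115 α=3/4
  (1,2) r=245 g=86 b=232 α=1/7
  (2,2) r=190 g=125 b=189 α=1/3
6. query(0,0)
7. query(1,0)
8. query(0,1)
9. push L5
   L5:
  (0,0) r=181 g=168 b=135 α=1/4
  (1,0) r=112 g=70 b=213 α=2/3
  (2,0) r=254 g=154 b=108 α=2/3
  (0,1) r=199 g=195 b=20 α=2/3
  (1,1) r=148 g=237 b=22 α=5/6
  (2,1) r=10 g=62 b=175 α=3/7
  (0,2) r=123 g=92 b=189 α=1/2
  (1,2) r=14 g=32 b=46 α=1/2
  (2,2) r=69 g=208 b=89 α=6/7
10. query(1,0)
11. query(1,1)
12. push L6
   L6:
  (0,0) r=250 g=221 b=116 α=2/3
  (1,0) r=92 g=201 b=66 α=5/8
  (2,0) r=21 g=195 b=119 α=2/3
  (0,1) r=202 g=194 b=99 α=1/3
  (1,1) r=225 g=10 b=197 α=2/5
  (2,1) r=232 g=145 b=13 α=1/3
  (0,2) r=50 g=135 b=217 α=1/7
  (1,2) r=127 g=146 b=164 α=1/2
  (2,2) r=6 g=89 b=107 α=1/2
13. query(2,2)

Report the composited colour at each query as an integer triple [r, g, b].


query (2,0) [L1,L2] — begin 0,0,0
after L1 α=1/3: [2/3, 23/3, 78]
after L2 α=1/3: [517/9, 337/9, 379/3]
= [57, 37, 126]

(0,0) stack=L1,L2,L3,L4; from [0,0,0]:
after L1 α=5/6: [485/3, 15, 545/3]
after L2 α=5/6: [1360/9, 135/2, 725/18]
after L3 α=1/2: [2269/18, 625/4, 4829/36]
after L4 α=1/2: [5887/36, 1153/8, 6809/72]
= [164, 144, 95]

query (1,0) [L1,L2,L3,L4] — begin 0,0,0
+L1 (α=3/5) → [24, 117/5, 516/5]
+L2 (α=3/8) → [141/4, 537/8, 999/8]
+L3 (α=1/2) → [289/8, 2009/16, 1767/16]
+L4 (α=5/6) → [2969/48, 4323/32, 15767/96]
= [62, 135, 164]

query (0,1) [L1,L2,L3,L4] — begin 0,0,0
+L1 (α=1/6) → [37, 131/6, 13/2]
+L2 (α=2/3) → [217/3, 2399/18, 485/6]
+L3 (α=5/6) → [1631/9, 4199/108, 5105/36]
+L4 (α=1/5) → [7154/45, 7412/135, 5924/45]
→ [159, 55, 132]

(1,0) stack=L1,L2,L3,L4,L5; from [0,0,0]:
after L1 α=3/5: [24, 117/5, 516/5]
after L2 α=3/8: [141/4, 537/8, 999/8]
after L3 α=1/2: [289/8, 2009/16, 1767/16]
after L4 α=5/6: [2969/48, 4323/32, 15767/96]
after L5 α=2/3: [13721/144, 8803/96, 56663/288]
→ [95, 92, 197]

at x=1,y=1 over L1,L2,L3,L4,L5:
after L1 α=4/5: [644/5, 964/5, 36]
after L2 α=3/8: [1385/8, 1375/8, 129/2]
after L3 α=4/5: [8713/40, 1811/8, 405/2]
after L4 α=1/5: [9813/50, 407/2, 813/5]
after L5 α=5/6: [46813/300, 2777/12, 1363/30]
= [156, 231, 45]

at x=2,y=2 over L1,L2,L3,L4,L5,L6:
+L1 (α=1/5) → [23, 183/5, 126/5]
+L2 (α=1/4) → [89/4, 307/10, 903/20]
+L3 (α=1/4) → [811/16, 1231/40, 3689/80]
+L4 (α=1/3) → [777/8, 3731/60, 11249/120]
+L5 (α=6/7) → [4089/56, 78611/420, 75329/840]
+L6 (α=1/2) → [4425/112, 115991/840, 165209/1680]
→ [40, 138, 98]


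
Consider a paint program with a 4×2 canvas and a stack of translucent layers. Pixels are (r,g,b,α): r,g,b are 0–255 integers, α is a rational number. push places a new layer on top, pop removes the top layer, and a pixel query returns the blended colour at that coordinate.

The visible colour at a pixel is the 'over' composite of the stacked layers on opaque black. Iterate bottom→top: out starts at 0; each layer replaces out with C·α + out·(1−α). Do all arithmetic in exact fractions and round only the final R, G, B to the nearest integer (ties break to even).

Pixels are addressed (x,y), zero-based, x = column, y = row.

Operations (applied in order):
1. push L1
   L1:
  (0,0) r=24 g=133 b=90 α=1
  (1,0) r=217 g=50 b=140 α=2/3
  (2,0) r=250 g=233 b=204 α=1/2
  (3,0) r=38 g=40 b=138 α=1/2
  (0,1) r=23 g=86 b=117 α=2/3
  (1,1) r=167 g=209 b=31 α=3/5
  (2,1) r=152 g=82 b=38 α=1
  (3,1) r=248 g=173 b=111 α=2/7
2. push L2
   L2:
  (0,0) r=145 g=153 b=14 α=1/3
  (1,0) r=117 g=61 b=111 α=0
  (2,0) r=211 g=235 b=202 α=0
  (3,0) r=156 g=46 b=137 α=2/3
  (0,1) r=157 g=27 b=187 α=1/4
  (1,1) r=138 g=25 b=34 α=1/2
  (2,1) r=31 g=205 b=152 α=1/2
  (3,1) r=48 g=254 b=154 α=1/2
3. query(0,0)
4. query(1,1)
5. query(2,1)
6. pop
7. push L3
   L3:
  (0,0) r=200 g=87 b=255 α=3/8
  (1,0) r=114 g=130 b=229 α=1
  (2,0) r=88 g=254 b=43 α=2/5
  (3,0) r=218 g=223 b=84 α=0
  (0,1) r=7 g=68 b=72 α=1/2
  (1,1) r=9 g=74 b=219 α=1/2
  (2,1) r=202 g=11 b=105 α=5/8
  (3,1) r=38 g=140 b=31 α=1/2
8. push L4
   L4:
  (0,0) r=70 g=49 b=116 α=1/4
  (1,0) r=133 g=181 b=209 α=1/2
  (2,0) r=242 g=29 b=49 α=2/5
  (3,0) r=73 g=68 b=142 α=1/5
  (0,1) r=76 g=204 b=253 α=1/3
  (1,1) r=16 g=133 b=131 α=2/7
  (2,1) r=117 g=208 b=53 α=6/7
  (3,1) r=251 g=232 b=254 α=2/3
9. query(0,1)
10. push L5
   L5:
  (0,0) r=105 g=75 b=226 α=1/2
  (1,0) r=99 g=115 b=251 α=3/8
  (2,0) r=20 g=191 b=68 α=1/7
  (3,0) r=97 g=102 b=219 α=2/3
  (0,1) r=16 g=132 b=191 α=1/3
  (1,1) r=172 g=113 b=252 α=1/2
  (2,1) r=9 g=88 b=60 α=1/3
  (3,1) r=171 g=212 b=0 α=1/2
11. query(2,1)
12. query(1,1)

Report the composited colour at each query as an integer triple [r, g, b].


at x=0,y=0 over L1,L2:
L1 α=1: [24, 133, 90]
L2 α=1/3: [193/3, 419/3, 194/3]
→ [64, 140, 65]

at x=1,y=1 over L1,L2:
L1 α=3/5: [501/5, 627/5, 93/5]
L2 α=1/2: [1191/10, 376/5, 263/10]
= [119, 75, 26]

at x=2,y=1 over L1,L2:
L1 α=1: [152, 82, 38]
L2 α=1/2: [183/2, 287/2, 95]
→ [92, 144, 95]

at x=0,y=1 over L1,L3,L4:
+L1 (α=2/3) → [46/3, 172/3, 78]
+L3 (α=1/2) → [67/6, 188/3, 75]
+L4 (α=1/3) → [295/9, 988/9, 403/3]
= [33, 110, 134]

at x=2,y=1 over L1,L3,L4,L5:
+L1 (α=1) → [152, 82, 38]
+L3 (α=5/8) → [733/4, 301/8, 639/8]
+L4 (α=6/7) → [3541/28, 10285/56, 3183/56]
+L5 (α=1/3) → [3667/42, 12749/84, 1621/28]
rounded: [87, 152, 58]

(1,1) stack=L1,L3,L4,L5; from [0,0,0]:
after L1 α=3/5: [501/5, 627/5, 93/5]
after L3 α=1/2: [273/5, 997/10, 594/5]
after L4 α=2/7: [305/7, 1529/14, 856/7]
after L5 α=1/2: [1509/14, 3111/28, 1310/7]
→ [108, 111, 187]


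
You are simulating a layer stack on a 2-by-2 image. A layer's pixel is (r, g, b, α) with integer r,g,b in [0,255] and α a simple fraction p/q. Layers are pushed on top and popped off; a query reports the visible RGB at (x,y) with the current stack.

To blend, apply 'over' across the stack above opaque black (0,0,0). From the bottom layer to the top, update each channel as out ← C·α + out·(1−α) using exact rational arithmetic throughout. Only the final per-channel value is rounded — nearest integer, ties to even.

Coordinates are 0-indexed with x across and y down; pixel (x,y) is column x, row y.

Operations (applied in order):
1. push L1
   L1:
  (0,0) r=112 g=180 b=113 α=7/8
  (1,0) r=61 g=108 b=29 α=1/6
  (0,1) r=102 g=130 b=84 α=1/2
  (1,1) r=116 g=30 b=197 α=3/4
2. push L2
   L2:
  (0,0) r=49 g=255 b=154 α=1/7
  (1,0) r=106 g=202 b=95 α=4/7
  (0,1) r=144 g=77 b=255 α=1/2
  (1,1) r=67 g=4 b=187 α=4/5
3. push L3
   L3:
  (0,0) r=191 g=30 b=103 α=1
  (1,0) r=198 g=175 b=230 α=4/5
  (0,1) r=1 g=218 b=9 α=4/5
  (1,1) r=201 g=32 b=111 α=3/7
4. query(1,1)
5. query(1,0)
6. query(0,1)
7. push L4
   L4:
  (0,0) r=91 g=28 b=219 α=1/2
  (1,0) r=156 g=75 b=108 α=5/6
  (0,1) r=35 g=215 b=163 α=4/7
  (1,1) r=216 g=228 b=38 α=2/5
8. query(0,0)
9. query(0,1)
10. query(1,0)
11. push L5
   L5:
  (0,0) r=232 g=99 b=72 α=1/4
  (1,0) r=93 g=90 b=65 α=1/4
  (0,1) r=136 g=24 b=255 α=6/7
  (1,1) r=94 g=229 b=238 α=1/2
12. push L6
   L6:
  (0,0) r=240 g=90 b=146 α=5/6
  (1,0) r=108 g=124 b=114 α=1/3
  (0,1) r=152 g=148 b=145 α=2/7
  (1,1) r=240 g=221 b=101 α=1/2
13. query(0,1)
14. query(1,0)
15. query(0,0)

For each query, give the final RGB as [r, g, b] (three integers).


at x=1,y=1 over L1,L2,L3:
L1 α=3/4: [87, 45/2, 591/4]
L2 α=4/5: [71, 77/10, 3583/20]
L3 α=3/7: [887/7, 634/35, 5248/35]
→ [127, 18, 150]

query (1,0) [L1,L2,L3] — begin 0,0,0
L1 α=1/6: [61/6, 18, 29/6]
L2 α=4/7: [909/14, 862/7, 789/14]
L3 α=4/5: [11997/70, 5762/35, 13669/70]
rounded: [171, 165, 195]

at x=0,y=1 over L1,L2,L3:
+L1 (α=1/2) → [51, 65, 42]
+L2 (α=1/2) → [195/2, 71, 297/2]
+L3 (α=4/5) → [203/10, 943/5, 369/10]
→ [20, 189, 37]

at x=0,y=0 over L1,L2,L3,L4:
+L1 (α=7/8) → [98, 315/2, 791/8]
+L2 (α=1/7) → [91, 1200/7, 427/4]
+L3 (α=1) → [191, 30, 103]
+L4 (α=1/2) → [141, 29, 161]
= [141, 29, 161]

at x=0,y=1 over L1,L2,L3,L4:
L1 α=1/2: [51, 65, 42]
L2 α=1/2: [195/2, 71, 297/2]
L3 α=4/5: [203/10, 943/5, 369/10]
L4 α=4/7: [287/10, 7129/35, 7627/70]
→ [29, 204, 109]

(1,0) stack=L1,L2,L3,L4; from [0,0,0]:
after L1 α=1/6: [61/6, 18, 29/6]
after L2 α=4/7: [909/14, 862/7, 789/14]
after L3 α=4/5: [11997/70, 5762/35, 13669/70]
after L4 α=5/6: [22199/140, 18887/210, 51469/420]
= [159, 90, 123]

at x=0,y=1 over L1,L2,L3,L4,L5,L6:
+L1 (α=1/2) → [51, 65, 42]
+L2 (α=1/2) → [195/2, 71, 297/2]
+L3 (α=4/5) → [203/10, 943/5, 369/10]
+L4 (α=4/7) → [287/10, 7129/35, 7627/70]
+L5 (α=6/7) → [8447/70, 12169/245, 114727/490]
+L6 (α=2/7) → [12703/98, 26673/343, 143147/686]
= [130, 78, 209]

query (1,0) [L1,L2,L3,L4,L5,L6] — begin 0,0,0
after L1 α=1/6: [61/6, 18, 29/6]
after L2 α=4/7: [909/14, 862/7, 789/14]
after L3 α=4/5: [11997/70, 5762/35, 13669/70]
after L4 α=5/6: [22199/140, 18887/210, 51469/420]
after L5 α=1/4: [79617/560, 25187/280, 60569/560]
after L6 α=1/3: [36619/280, 42547/420, 92489/840]
→ [131, 101, 110]

(0,0) stack=L1,L2,L3,L4,L5,L6; from [0,0,0]:
after L1 α=7/8: [98, 315/2, 791/8]
after L2 α=1/7: [91, 1200/7, 427/4]
after L3 α=1: [191, 30, 103]
after L4 α=1/2: [141, 29, 161]
after L5 α=1/4: [655/4, 93/2, 555/4]
after L6 α=5/6: [5455/24, 331/4, 3475/24]
rounded: [227, 83, 145]


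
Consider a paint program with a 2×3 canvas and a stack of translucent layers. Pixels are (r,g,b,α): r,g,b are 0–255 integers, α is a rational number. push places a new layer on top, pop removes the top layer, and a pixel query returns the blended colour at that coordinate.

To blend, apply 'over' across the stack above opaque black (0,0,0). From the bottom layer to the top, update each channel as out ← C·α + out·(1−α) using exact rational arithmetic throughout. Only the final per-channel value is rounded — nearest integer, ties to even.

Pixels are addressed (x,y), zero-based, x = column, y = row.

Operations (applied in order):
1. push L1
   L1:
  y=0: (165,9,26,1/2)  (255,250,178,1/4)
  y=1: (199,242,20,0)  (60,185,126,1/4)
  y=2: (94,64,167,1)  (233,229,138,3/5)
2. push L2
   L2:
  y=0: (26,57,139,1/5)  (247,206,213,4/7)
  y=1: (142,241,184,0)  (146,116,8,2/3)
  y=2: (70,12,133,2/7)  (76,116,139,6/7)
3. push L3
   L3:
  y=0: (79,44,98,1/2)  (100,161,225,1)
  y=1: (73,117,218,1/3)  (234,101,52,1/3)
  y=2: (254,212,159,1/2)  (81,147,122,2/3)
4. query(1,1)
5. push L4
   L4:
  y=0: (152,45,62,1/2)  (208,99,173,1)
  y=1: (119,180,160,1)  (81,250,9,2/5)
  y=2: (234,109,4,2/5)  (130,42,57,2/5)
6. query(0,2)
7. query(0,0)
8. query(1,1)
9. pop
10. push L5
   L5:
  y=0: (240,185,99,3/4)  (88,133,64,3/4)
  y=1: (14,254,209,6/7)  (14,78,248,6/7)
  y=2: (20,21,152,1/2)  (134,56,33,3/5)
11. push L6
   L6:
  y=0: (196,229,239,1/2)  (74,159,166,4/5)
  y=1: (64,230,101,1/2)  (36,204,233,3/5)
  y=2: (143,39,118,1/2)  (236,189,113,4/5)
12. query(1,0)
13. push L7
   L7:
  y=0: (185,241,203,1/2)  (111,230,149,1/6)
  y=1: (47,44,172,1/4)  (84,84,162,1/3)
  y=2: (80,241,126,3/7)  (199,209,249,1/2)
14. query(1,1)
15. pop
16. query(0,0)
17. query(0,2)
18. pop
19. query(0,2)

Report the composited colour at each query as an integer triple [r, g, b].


at x=1,y=1 over L1,L2,L3:
after L1 α=1/4: [15, 185/4, 63/2]
after L2 α=2/3: [307/3, 371/4, 95/6]
after L3 α=1/3: [1316/9, 191/2, 251/9]
rounded: [146, 96, 28]

(0,2) stack=L1,L2,L3,L4; from [0,0,0]:
L1 α=1: [94, 64, 167]
L2 α=2/7: [610/7, 344/7, 1101/7]
L3 α=1/2: [1194/7, 914/7, 1107/7]
L4 α=2/5: [6858/35, 4268/35, 3377/35]
= [196, 122, 96]

at x=0,y=0 over L1,L2,L3,L4:
+L1 (α=1/2) → [165/2, 9/2, 13]
+L2 (α=1/5) → [356/5, 15, 191/5]
+L3 (α=1/2) → [751/10, 59/2, 681/10]
+L4 (α=1/2) → [2271/20, 149/4, 1301/20]
= [114, 37, 65]

at x=1,y=1 over L1,L2,L3,L4:
L1 α=1/4: [15, 185/4, 63/2]
L2 α=2/3: [307/3, 371/4, 95/6]
L3 α=1/3: [1316/9, 191/2, 251/9]
L4 α=2/5: [1802/15, 1573/10, 61/3]
rounded: [120, 157, 20]

(1,0) stack=L1,L2,L3,L5,L6; from [0,0,0]:
after L1 α=1/4: [255/4, 125/2, 89/2]
after L2 α=4/7: [4717/28, 289/2, 1971/14]
after L3 α=1: [100, 161, 225]
after L5 α=3/4: [91, 140, 417/4]
after L6 α=4/5: [387/5, 776/5, 3073/20]
rounded: [77, 155, 154]

at x=1,y=1 over L1,L2,L3,L5,L6,L7:
+L1 (α=1/4) → [15, 185/4, 63/2]
+L2 (α=2/3) → [307/3, 371/4, 95/6]
+L3 (α=1/3) → [1316/9, 191/2, 251/9]
+L5 (α=6/7) → [296/9, 161/2, 1949/9]
+L6 (α=3/5) → [1564/45, 773/5, 10189/45]
+L7 (α=1/3) → [6908/135, 1966/15, 27668/135]
rounded: [51, 131, 205]

at x=0,y=0 over L1,L2,L3,L5,L6:
+L1 (α=1/2) → [165/2, 9/2, 13]
+L2 (α=1/5) → [356/5, 15, 191/5]
+L3 (α=1/2) → [751/10, 59/2, 681/10]
+L5 (α=3/4) → [7951/40, 1169/8, 3651/40]
+L6 (α=1/2) → [15791/80, 3001/16, 13211/80]
= [197, 188, 165]

(0,2) stack=L1,L2,L3,L5,L6; from [0,0,0]:
+L1 (α=1) → [94, 64, 167]
+L2 (α=2/7) → [610/7, 344/7, 1101/7]
+L3 (α=1/2) → [1194/7, 914/7, 1107/7]
+L5 (α=1/2) → [667/7, 1061/14, 2171/14]
+L6 (α=1/2) → [834/7, 1607/28, 3823/28]
→ [119, 57, 137]

query (0,2) [L1,L2,L3,L5] — begin 0,0,0
L1 α=1: [94, 64, 167]
L2 α=2/7: [610/7, 344/7, 1101/7]
L3 α=1/2: [1194/7, 914/7, 1107/7]
L5 α=1/2: [667/7, 1061/14, 2171/14]
rounded: [95, 76, 155]


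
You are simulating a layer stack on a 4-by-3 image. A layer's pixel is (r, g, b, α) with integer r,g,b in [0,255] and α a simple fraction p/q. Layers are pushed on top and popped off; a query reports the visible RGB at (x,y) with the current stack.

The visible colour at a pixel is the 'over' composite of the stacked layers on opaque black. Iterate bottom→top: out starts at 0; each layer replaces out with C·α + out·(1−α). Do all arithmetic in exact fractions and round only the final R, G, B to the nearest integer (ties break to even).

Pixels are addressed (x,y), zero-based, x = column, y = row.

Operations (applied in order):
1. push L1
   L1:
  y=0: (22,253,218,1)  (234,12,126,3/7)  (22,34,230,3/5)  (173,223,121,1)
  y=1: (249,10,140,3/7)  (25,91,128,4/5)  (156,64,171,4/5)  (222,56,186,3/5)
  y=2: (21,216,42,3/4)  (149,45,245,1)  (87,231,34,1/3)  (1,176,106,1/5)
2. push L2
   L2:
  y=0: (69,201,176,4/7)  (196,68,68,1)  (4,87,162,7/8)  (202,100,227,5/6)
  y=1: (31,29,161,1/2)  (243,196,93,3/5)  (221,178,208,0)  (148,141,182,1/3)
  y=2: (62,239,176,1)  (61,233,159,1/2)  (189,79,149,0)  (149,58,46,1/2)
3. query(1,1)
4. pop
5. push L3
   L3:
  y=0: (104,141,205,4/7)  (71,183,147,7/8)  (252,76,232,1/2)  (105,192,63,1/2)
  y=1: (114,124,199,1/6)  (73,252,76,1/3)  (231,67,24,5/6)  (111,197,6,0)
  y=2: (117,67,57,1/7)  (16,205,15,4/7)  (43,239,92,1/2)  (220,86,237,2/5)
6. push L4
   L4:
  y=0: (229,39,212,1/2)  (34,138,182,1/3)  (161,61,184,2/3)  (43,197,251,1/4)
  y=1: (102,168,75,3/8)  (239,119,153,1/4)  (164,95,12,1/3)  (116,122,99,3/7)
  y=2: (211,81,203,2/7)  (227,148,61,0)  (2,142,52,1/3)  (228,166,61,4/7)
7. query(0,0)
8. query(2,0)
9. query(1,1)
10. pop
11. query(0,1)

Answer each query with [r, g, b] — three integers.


(1,1) stack=L1,L2; from [0,0,0]:
after L1 α=4/5: [20, 364/5, 512/5]
after L2 α=3/5: [769/5, 3668/25, 2419/25]
rounded: [154, 147, 97]

(0,0) stack=L1,L3,L4; from [0,0,0]:
L1 α=1: [22, 253, 218]
L3 α=4/7: [482/7, 189, 1474/7]
L4 α=1/2: [2085/14, 114, 1479/7]
→ [149, 114, 211]

query (2,0) [L1,L3,L4] — begin 0,0,0
L1 α=3/5: [66/5, 102/5, 138]
L3 α=1/2: [663/5, 241/5, 185]
L4 α=2/3: [2273/15, 851/15, 553/3]
rounded: [152, 57, 184]

(1,1) stack=L1,L3,L4; from [0,0,0]:
+L1 (α=4/5) → [20, 364/5, 512/5]
+L3 (α=1/3) → [113/3, 1988/15, 468/5]
+L4 (α=1/4) → [88, 2583/20, 2169/20]
rounded: [88, 129, 108]

at x=0,y=1 over L1,L3:
L1 α=3/7: [747/7, 30/7, 60]
L3 α=1/6: [1511/14, 509/21, 499/6]
→ [108, 24, 83]


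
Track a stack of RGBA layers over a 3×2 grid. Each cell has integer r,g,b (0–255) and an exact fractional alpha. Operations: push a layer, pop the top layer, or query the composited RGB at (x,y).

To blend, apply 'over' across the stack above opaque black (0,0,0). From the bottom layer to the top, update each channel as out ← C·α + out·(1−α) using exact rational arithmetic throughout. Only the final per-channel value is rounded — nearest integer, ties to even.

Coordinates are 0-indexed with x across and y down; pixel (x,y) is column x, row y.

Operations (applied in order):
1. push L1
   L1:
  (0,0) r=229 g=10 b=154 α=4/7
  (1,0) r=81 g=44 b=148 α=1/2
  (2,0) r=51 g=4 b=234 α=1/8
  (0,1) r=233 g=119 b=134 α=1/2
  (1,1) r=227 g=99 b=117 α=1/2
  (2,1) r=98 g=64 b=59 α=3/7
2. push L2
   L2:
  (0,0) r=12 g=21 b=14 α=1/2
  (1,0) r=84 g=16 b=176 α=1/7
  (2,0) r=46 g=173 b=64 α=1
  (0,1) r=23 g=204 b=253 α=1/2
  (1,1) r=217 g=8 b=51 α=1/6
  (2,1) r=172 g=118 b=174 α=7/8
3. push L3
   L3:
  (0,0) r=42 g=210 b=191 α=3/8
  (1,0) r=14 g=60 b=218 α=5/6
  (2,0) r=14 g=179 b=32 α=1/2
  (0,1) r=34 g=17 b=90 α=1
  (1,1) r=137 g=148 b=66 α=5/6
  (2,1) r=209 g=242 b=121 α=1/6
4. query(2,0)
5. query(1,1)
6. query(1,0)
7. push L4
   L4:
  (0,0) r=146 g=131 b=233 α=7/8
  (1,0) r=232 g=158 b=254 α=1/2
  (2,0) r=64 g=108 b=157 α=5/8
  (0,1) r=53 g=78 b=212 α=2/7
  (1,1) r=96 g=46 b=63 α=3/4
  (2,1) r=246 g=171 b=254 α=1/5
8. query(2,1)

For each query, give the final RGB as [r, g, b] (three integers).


at x=2,y=0 over L1,L2,L3:
L1 α=1/8: [51/8, 1/2, 117/4]
L2 α=1: [46, 173, 64]
L3 α=1/2: [30, 176, 48]
→ [30, 176, 48]

at x=1,y=1 over L1,L2,L3:
+L1 (α=1/2) → [227/2, 99/2, 117/2]
+L2 (α=1/6) → [523/4, 511/12, 229/4]
+L3 (α=5/6) → [3263/24, 9391/72, 1549/24]
rounded: [136, 130, 65]

(1,0) stack=L1,L2,L3; from [0,0,0]:
L1 α=1/2: [81/2, 22, 74]
L2 α=1/7: [327/7, 148/7, 620/7]
L3 α=5/6: [817/42, 1124/21, 1375/7]
→ [19, 54, 196]

at x=2,y=1 over L1,L2,L3,L4:
L1 α=3/7: [42, 192/7, 177/7]
L2 α=7/8: [623/4, 2987/28, 8703/56]
L3 α=1/6: [1317/8, 7237/56, 50291/336]
L4 α=1/5: [1809/10, 9631/70, 71627/420]
rounded: [181, 138, 171]


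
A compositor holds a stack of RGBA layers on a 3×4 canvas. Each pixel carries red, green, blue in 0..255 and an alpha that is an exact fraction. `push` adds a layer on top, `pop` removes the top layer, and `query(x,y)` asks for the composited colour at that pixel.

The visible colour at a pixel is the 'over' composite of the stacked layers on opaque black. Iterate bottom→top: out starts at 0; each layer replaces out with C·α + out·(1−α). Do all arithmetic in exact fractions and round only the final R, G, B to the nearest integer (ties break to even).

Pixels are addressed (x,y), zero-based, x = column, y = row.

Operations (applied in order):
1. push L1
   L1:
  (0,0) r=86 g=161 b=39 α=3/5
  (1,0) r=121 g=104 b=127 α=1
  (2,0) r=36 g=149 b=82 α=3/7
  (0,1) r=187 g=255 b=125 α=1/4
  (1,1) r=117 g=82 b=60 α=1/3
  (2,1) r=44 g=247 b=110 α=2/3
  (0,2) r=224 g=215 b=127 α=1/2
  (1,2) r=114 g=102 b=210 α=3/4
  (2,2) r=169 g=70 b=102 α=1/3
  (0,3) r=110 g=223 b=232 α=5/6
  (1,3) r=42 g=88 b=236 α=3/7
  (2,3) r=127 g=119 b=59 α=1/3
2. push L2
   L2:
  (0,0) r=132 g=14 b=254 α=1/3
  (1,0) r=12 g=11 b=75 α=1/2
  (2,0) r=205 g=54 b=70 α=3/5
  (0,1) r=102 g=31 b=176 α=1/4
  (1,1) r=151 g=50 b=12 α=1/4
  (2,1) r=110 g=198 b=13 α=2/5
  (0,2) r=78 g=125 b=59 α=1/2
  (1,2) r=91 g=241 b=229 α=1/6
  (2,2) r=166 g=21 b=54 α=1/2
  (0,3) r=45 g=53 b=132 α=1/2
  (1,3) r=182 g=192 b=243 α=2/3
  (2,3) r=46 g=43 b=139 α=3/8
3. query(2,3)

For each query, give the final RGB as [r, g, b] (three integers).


query (2,3) [L1,L2] — begin 0,0,0
after L1 α=1/3: [127/3, 119/3, 59/3]
after L2 α=3/8: [1049/24, 491/12, 773/12]
rounded: [44, 41, 64]


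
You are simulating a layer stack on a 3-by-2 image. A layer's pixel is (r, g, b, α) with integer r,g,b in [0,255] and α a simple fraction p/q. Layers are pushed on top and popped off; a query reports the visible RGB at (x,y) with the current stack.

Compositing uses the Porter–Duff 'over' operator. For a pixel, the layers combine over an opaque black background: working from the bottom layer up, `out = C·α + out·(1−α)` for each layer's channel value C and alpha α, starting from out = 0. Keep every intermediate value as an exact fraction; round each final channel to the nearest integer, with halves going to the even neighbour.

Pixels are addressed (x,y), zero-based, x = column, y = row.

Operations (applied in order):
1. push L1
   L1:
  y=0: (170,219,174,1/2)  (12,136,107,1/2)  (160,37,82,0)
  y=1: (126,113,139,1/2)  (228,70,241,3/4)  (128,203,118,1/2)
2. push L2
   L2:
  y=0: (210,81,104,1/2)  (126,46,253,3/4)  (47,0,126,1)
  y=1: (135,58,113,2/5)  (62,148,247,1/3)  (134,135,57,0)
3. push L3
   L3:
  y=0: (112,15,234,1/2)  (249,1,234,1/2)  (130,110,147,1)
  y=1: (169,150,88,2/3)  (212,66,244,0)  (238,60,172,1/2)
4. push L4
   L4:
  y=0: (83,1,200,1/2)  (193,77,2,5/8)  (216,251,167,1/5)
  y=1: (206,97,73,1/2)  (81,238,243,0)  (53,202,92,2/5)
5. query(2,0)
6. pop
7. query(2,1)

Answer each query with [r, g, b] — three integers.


(2,0) stack=L1,L2,L3,L4; from [0,0,0]:
L1 α=0: [0, 0, 0]
L2 α=1: [47, 0, 126]
L3 α=1: [130, 110, 147]
L4 α=1/5: [736/5, 691/5, 151]
→ [147, 138, 151]

query (2,1) [L1,L2,L3] — begin 0,0,0
+L1 (α=1/2) → [64, 203/2, 59]
+L2 (α=0) → [64, 203/2, 59]
+L3 (α=1/2) → [151, 323/4, 231/2]
→ [151, 81, 116]


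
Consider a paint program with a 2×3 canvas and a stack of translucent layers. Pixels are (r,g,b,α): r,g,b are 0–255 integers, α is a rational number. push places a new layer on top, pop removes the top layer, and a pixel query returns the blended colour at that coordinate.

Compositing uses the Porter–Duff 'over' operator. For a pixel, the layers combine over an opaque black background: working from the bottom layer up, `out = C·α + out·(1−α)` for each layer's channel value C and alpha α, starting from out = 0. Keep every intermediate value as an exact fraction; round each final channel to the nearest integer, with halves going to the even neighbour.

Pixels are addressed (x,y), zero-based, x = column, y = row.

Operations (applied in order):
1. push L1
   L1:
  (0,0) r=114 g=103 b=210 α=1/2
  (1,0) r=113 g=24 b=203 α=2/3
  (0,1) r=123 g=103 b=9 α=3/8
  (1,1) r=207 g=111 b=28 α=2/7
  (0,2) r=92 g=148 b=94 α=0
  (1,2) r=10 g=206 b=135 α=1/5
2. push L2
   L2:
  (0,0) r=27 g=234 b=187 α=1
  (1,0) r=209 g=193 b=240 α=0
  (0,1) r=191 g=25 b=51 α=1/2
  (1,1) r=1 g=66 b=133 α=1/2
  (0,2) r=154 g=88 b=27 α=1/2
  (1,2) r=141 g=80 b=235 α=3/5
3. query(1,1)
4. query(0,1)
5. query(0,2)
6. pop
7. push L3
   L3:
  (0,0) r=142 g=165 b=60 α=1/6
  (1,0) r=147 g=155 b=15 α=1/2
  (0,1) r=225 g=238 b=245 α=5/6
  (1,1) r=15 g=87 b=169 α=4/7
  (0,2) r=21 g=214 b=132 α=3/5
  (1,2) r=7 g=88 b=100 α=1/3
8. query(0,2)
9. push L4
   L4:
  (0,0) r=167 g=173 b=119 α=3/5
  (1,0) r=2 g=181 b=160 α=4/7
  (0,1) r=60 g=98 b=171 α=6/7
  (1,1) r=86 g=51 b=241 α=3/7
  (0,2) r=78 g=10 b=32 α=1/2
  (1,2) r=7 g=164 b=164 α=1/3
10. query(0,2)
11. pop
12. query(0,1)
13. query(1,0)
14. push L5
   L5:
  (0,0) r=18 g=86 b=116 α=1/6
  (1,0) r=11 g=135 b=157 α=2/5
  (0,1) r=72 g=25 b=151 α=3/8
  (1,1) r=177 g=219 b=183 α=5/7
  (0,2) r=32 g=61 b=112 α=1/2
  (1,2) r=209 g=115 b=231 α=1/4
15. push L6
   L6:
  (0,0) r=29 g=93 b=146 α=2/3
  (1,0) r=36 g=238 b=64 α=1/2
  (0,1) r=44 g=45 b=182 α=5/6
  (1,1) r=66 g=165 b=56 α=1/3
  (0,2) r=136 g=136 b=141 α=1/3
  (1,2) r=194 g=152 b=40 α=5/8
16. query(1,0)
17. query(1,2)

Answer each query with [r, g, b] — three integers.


(1,1) stack=L1,L2; from [0,0,0]:
after L1 α=2/7: [414/7, 222/7, 8]
after L2 α=1/2: [421/14, 342/7, 141/2]
= [30, 49, 70]

at x=0,y=1 over L1,L2:
after L1 α=3/8: [369/8, 309/8, 27/8]
after L2 α=1/2: [1897/16, 509/16, 435/16]
→ [119, 32, 27]

at x=0,y=2 over L1,L2:
after L1 α=0: [0, 0, 0]
after L2 α=1/2: [77, 44, 27/2]
→ [77, 44, 14]

query (0,2) [L1,L3] — begin 0,0,0
after L1 α=0: [0, 0, 0]
after L3 α=3/5: [63/5, 642/5, 396/5]
→ [13, 128, 79]

at x=0,y=2 over L1,L3,L4:
+L1 (α=0) → [0, 0, 0]
+L3 (α=3/5) → [63/5, 642/5, 396/5]
+L4 (α=1/2) → [453/10, 346/5, 278/5]
→ [45, 69, 56]

query (0,1) [L1,L3] — begin 0,0,0
L1 α=3/8: [369/8, 309/8, 27/8]
L3 α=5/6: [3123/16, 9829/48, 9827/48]
→ [195, 205, 205]

query (1,0) [L1,L3] — begin 0,0,0
L1 α=2/3: [226/3, 16, 406/3]
L3 α=1/2: [667/6, 171/2, 451/6]
= [111, 86, 75]

(1,0) stack=L1,L3,L5,L6; from [0,0,0]:
+L1 (α=2/3) → [226/3, 16, 406/3]
+L3 (α=1/2) → [667/6, 171/2, 451/6]
+L5 (α=2/5) → [711/10, 1053/10, 1079/10]
+L6 (α=1/2) → [1071/20, 3433/20, 1719/20]
rounded: [54, 172, 86]

query (1,2) [L1,L3,L5,L6] — begin 0,0,0
L1 α=1/5: [2, 206/5, 27]
L3 α=1/3: [11/3, 284/5, 154/3]
L5 α=1/4: [55, 1427/20, 385/4]
L6 α=5/8: [1135/8, 19481/160, 1955/32]
→ [142, 122, 61]


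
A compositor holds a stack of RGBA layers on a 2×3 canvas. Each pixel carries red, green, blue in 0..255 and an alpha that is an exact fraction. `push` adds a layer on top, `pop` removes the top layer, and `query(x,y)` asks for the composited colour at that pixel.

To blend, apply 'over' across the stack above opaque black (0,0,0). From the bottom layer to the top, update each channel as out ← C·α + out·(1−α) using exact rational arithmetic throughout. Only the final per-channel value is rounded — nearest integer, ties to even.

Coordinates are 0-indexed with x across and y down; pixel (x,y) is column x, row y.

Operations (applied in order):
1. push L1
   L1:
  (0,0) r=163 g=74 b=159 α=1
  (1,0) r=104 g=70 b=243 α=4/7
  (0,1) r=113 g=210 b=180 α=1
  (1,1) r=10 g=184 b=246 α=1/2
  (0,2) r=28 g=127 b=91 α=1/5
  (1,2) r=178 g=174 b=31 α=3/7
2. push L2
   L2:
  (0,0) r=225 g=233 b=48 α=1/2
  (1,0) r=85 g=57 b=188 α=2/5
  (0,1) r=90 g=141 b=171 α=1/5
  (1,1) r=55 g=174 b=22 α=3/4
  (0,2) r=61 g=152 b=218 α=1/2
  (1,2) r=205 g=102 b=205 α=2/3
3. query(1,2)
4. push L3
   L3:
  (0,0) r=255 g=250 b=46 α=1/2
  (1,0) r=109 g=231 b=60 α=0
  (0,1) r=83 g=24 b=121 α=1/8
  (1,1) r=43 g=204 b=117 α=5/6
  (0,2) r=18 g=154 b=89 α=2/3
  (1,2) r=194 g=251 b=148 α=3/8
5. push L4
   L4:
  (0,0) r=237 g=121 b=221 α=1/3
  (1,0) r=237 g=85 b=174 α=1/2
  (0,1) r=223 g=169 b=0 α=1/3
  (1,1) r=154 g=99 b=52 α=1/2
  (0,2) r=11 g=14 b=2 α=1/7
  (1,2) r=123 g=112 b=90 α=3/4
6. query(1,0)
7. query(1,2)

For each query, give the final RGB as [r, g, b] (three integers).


query (1,2) [L1,L2] — begin 0,0,0
+L1 (α=3/7) → [534/7, 522/7, 93/7]
+L2 (α=2/3) → [3404/21, 650/7, 2963/21]
= [162, 93, 141]

at x=1,y=0 over L1,L2,L3,L4:
+L1 (α=4/7) → [416/7, 40, 972/7]
+L2 (α=2/5) → [2438/35, 234/5, 5548/35]
+L3 (α=0) → [2438/35, 234/5, 5548/35]
+L4 (α=1/2) → [10733/70, 659/10, 5819/35]
rounded: [153, 66, 166]

query (1,2) [L1,L2,L3,L4] — begin 0,0,0
after L1 α=3/7: [534/7, 522/7, 93/7]
after L2 α=2/3: [3404/21, 650/7, 2963/21]
after L3 α=3/8: [14621/84, 8521/56, 24139/168]
after L4 α=3/4: [45617/336, 27337/224, 69499/672]
→ [136, 122, 103]


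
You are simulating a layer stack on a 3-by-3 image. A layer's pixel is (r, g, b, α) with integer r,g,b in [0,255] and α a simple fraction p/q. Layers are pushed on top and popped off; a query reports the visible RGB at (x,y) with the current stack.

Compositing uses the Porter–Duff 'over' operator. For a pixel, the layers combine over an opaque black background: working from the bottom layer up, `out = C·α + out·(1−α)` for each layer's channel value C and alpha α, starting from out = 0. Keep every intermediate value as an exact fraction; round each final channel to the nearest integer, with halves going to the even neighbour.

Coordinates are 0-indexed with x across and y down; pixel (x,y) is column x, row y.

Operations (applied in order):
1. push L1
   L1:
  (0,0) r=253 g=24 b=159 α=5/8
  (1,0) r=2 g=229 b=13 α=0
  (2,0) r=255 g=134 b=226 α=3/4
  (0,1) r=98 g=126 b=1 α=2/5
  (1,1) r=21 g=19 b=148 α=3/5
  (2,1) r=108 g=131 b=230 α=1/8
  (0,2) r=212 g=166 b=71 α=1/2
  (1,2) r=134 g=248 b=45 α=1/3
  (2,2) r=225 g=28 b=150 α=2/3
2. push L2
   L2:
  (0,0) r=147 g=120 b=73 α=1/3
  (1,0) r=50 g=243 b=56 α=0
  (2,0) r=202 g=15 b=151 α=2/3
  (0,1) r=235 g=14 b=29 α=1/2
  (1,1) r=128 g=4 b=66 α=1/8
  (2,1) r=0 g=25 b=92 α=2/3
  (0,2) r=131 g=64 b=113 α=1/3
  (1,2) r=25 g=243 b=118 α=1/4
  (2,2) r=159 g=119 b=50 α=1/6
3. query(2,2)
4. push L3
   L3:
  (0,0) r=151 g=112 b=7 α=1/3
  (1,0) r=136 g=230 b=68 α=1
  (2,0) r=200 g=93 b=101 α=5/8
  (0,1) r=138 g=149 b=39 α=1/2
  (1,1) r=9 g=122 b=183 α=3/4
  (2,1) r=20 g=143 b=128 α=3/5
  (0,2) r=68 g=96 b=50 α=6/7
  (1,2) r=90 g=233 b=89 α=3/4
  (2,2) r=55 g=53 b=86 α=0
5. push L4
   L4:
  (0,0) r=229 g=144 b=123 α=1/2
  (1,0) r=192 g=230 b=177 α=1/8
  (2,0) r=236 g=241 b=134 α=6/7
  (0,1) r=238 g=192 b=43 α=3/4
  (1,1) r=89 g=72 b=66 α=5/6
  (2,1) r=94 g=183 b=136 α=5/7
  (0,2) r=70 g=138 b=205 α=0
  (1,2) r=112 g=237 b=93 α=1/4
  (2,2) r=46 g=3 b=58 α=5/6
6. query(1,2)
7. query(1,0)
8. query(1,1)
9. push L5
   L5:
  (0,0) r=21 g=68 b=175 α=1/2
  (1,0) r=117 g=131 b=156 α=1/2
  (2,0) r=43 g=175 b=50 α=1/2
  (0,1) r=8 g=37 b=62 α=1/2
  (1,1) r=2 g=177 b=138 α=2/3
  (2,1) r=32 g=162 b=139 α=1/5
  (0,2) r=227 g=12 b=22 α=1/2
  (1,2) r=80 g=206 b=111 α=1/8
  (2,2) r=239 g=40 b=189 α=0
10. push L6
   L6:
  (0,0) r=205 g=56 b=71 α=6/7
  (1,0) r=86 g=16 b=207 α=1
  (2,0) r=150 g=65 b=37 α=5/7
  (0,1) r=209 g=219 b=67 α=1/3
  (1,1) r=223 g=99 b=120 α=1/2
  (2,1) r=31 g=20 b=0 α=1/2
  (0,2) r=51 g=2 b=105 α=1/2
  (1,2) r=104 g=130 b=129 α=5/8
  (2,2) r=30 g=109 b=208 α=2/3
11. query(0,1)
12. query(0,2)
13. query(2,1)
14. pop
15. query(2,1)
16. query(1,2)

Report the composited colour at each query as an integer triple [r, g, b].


at x=2,y=2 over L1,L2:
after L1 α=2/3: [150, 56/3, 100]
after L2 α=1/6: [303/2, 637/18, 275/3]
rounded: [152, 35, 92]

at x=1,y=2 over L1,L2,L3,L4:
L1 α=1/3: [134/3, 248/3, 15]
L2 α=1/4: [159/4, 491/4, 163/4]
L3 α=3/4: [1239/16, 3287/16, 1231/16]
L4 α=1/4: [5509/64, 13653/64, 5181/64]
→ [86, 213, 81]

at x=1,y=0 over L1,L2,L3,L4:
after L1 α=0: [0, 0, 0]
after L2 α=0: [0, 0, 0]
after L3 α=1: [136, 230, 68]
after L4 α=1/8: [143, 230, 653/8]
= [143, 230, 82]

(1,1) stack=L1,L2,L3,L4; from [0,0,0]:
L1 α=3/5: [63/5, 57/5, 444/5]
L2 α=1/8: [1081/40, 419/40, 1719/20]
L3 α=3/4: [2161/160, 15059/160, 12699/80]
L4 α=5/6: [73361/960, 72659/960, 13033/160]
rounded: [76, 76, 81]

(0,1) stack=L1,L2,L3,L4,L5,L6; from [0,0,0]:
+L1 (α=2/5) → [196/5, 252/5, 2/5]
+L2 (α=1/2) → [1371/10, 161/5, 147/10]
+L3 (α=1/2) → [2751/20, 453/5, 537/20]
+L4 (α=3/4) → [17031/80, 3333/20, 3117/80]
+L5 (α=1/2) → [17671/160, 4073/40, 8077/160]
+L6 (α=1/3) → [34391/240, 8453/60, 4479/80]
= [143, 141, 56]

query (0,2) [L1,L2,L3,L4,L5,L6] — begin 0,0,0
L1 α=1/2: [106, 83, 71/2]
L2 α=1/3: [343/3, 230/3, 184/3]
L3 α=6/7: [1567/21, 1958/21, 1084/21]
L4 α=0: [1567/21, 1958/21, 1084/21]
L5 α=1/2: [3167/21, 1105/21, 773/21]
L6 α=1/2: [2119/21, 1147/42, 1489/21]
→ [101, 27, 71]

query (2,1) [L1,L2,L3,L4,L5,L6] — begin 0,0,0
+L1 (α=1/8) → [27/2, 131/8, 115/4]
+L2 (α=2/3) → [9/2, 177/8, 851/12]
+L3 (α=3/5) → [69/5, 1893/20, 631/6]
+L4 (α=5/7) → [2488/35, 11043/70, 2671/21]
+L5 (α=1/5) → [11072/175, 27756/175, 13603/105]
+L6 (α=1/2) → [16497/350, 15628/175, 13603/210]
→ [47, 89, 65]

query (2,1) [L1,L2,L3,L4,L5] — begin 0,0,0
after L1 α=1/8: [27/2, 131/8, 115/4]
after L2 α=2/3: [9/2, 177/8, 851/12]
after L3 α=3/5: [69/5, 1893/20, 631/6]
after L4 α=5/7: [2488/35, 11043/70, 2671/21]
after L5 α=1/5: [11072/175, 27756/175, 13603/105]
= [63, 159, 130]

query (1,2) [L1,L2,L3,L4,L5] — begin 0,0,0
after L1 α=1/3: [134/3, 248/3, 15]
after L2 α=1/4: [159/4, 491/4, 163/4]
after L3 α=3/4: [1239/16, 3287/16, 1231/16]
after L4 α=1/4: [5509/64, 13653/64, 5181/64]
after L5 α=1/8: [43683/512, 108755/512, 43371/512]
rounded: [85, 212, 85]
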